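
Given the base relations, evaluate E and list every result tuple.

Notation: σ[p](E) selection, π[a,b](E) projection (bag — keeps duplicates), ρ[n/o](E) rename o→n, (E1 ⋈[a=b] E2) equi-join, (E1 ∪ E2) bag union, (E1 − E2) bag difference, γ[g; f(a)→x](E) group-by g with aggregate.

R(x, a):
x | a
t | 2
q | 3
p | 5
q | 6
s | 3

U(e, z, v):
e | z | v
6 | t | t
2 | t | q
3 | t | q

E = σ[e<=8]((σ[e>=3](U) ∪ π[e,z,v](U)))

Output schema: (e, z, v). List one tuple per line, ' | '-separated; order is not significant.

Per-node cardinality:
  U → 3
  σ[e>=3](U) → 2
  U → 3
  π[e,z,v](U) → 3
  (σ[e>=3](U) ∪ π[e,z,v](U)) → 5
  σ[e<=8]((σ[e>=3](U) ∪ π[e,z,v](U))) → 5

== RESULT ==
e | z | v
2 | t | q
3 | t | q
3 | t | q
6 | t | t
6 | t | t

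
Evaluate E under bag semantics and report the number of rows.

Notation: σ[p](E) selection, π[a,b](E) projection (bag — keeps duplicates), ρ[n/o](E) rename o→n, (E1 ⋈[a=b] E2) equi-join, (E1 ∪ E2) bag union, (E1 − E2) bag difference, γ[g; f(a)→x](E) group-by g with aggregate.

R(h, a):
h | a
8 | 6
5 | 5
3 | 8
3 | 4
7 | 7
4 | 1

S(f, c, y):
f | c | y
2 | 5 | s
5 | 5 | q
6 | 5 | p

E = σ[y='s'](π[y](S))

Row counts bottom-up:
  S → 3
  π[y](S) → 3
  σ[y='s'](π[y](S)) → 1

|E| = 1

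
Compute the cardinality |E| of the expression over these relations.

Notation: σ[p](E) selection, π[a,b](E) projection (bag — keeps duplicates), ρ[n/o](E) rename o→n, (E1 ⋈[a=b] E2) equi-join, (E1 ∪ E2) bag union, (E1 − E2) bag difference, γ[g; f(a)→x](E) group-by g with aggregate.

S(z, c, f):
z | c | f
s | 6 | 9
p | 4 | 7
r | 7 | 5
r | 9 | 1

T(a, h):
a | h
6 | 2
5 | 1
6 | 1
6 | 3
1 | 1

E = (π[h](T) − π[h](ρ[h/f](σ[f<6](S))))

Subexpression sizes:
  T → 5
  π[h](T) → 5
  S → 4
  σ[f<6](S) → 2
  ρ[h/f](σ[f<6](S)) → 2
  π[h](ρ[h/f](σ[f<6](S))) → 2
  (π[h](T) − π[h](ρ[h/f](σ[f<6](S)))) → 4

|E| = 4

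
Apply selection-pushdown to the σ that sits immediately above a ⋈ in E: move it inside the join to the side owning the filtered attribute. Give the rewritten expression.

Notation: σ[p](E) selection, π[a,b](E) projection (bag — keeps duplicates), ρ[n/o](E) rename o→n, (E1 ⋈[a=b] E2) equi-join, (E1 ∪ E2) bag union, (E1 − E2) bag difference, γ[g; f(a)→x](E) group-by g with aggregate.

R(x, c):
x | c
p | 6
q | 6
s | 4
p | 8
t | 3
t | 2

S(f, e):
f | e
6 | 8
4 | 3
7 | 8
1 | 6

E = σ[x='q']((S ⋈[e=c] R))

σ filters on x, owned by the right side.
E' = (S ⋈[e=c] σ[x='q'](R))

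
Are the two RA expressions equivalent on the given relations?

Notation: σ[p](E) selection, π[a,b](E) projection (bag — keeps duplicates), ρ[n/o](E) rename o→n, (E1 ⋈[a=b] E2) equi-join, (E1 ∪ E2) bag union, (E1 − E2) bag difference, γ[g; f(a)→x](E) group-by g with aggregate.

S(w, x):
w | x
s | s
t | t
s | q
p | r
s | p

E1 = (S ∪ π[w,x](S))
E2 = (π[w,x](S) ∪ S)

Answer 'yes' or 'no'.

E1 per-node cardinality:
  S → 5
  S → 5
  π[w,x](S) → 5
  (S ∪ π[w,x](S)) → 10
E2 per-node cardinality:
  S → 5
  π[w,x](S) → 5
  S → 5
  (π[w,x](S) ∪ S) → 10

E1 and E2 produce the same multiset:
w | x
p | r
p | r
s | p
s | p
s | q
s | q
s | s
s | s
t | t
t | t

yes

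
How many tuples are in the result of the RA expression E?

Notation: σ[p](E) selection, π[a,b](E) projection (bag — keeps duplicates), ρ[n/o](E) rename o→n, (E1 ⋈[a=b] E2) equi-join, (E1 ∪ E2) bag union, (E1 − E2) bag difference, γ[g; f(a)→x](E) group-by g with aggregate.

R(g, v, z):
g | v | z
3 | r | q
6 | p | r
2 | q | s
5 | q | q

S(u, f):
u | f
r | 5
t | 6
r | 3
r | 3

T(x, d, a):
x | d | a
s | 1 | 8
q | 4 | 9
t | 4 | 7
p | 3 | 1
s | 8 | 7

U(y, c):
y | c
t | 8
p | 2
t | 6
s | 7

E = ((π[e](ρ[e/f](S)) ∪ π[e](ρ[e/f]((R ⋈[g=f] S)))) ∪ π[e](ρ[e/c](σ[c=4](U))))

Per-node cardinality:
  S → 4
  ρ[e/f](S) → 4
  π[e](ρ[e/f](S)) → 4
  R → 4
  S → 4
  (R ⋈[g=f] S) → 4
  ρ[e/f]((R ⋈[g=f] S)) → 4
  π[e](ρ[e/f]((R ⋈[g=f] S))) → 4
  (π[e](ρ[e/f](S)) ∪ π[e](ρ[e/f]((R ⋈[g=f] S)))) → 8
  U → 4
  σ[c=4](U) → 0
  ρ[e/c](σ[c=4](U)) → 0
  π[e](ρ[e/c](σ[c=4](U))) → 0
  ((π[e](ρ[e/f](S)) ∪ π[e](ρ[e/f]((R ⋈[g=f] S)))) ∪ π[e](ρ[e/c](σ[c=4](U)))) → 8

|E| = 8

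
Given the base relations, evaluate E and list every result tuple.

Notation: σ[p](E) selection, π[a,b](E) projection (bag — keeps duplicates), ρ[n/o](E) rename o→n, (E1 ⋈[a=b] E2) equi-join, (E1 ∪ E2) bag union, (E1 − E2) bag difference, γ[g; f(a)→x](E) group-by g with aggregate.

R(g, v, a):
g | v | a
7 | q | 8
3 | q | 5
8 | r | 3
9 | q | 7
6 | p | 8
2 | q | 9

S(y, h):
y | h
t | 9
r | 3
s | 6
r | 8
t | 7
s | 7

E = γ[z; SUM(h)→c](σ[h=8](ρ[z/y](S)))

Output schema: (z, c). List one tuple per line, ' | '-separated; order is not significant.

Stepwise |·|:
  S → 6
  ρ[z/y](S) → 6
  σ[h=8](ρ[z/y](S)) → 1
  γ[z; SUM(h)→c](σ[h=8](ρ[z/y](S))) → 1

== RESULT ==
z | c
r | 8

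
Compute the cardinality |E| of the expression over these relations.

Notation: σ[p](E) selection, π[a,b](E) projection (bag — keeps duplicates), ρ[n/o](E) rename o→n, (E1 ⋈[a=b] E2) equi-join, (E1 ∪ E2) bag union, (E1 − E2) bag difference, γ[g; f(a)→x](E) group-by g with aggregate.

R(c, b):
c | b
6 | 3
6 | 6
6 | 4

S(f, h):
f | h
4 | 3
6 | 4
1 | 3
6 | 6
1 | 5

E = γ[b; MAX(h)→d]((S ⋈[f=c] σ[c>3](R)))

Per-node cardinality:
  S → 5
  R → 3
  σ[c>3](R) → 3
  (S ⋈[f=c] σ[c>3](R)) → 6
  γ[b; MAX(h)→d]((S ⋈[f=c] σ[c>3](R))) → 3

|E| = 3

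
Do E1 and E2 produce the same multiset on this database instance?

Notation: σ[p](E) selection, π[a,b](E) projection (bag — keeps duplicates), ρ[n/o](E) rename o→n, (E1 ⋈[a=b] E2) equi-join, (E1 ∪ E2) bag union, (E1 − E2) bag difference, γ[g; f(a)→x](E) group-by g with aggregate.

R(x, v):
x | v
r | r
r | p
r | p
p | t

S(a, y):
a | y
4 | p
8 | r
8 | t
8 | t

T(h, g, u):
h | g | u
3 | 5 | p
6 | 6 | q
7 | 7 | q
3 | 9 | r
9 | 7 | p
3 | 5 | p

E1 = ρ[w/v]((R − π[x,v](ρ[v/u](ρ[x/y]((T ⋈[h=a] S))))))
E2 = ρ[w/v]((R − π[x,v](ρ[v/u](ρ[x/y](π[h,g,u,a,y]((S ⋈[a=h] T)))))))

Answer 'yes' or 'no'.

E1 row counts bottom-up:
  R → 4
  T → 6
  S → 4
  (T ⋈[h=a] S) → 0
  ρ[x/y]((T ⋈[h=a] S)) → 0
  ρ[v/u](ρ[x/y]((T ⋈[h=a] S))) → 0
  π[x,v](ρ[v/u](ρ[x/y]((T ⋈[h=a] S)))) → 0
  (R − π[x,v](ρ[v/u](ρ[x/y]((T ⋈[h=a] S))))) → 4
  ρ[w/v]((R − π[x,v](ρ[v/u](ρ[x/y]((T ⋈[h=a] S)))))) → 4
E2 row counts bottom-up:
  R → 4
  S → 4
  T → 6
  (S ⋈[a=h] T) → 0
  π[h,g,u,a,y]((S ⋈[a=h] T)) → 0
  ρ[x/y](π[h,g,u,a,y]((S ⋈[a=h] T))) → 0
  ρ[v/u](ρ[x/y](π[h,g,u,a,y]((S ⋈[a=h] T)))) → 0
  π[x,v](ρ[v/u](ρ[x/y](π[h,g,u,a,y]((S ⋈[a=h] T))))) → 0
  (R − π[x,v](ρ[v/u](ρ[x/y](π[h,g,u,a,y]((S ⋈[a=h] T)))))) → 4
  ρ[w/v]((R − π[x,v](ρ[v/u](ρ[x/y](π[h,g,u,a,y]((S ⋈[a=h] T))))))) → 4

E1 and E2 produce the same multiset:
x | w
p | t
r | p
r | p
r | r

yes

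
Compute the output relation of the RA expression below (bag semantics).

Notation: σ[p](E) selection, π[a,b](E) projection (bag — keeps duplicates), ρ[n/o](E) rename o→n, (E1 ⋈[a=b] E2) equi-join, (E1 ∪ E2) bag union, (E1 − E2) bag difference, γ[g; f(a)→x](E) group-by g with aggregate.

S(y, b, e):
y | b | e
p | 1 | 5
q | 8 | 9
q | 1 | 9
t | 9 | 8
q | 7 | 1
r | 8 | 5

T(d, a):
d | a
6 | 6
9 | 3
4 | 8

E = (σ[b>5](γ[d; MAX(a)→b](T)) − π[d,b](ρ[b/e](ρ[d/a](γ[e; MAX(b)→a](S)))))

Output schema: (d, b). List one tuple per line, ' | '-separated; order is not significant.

Per-node cardinality:
  T → 3
  γ[d; MAX(a)→b](T) → 3
  σ[b>5](γ[d; MAX(a)→b](T)) → 2
  S → 6
  γ[e; MAX(b)→a](S) → 4
  ρ[d/a](γ[e; MAX(b)→a](S)) → 4
  ρ[b/e](ρ[d/a](γ[e; MAX(b)→a](S))) → 4
  π[d,b](ρ[b/e](ρ[d/a](γ[e; MAX(b)→a](S)))) → 4
  (σ[b>5](γ[d; MAX(a)→b](T)) − π[d,b](ρ[b/e](ρ[d/a](γ[e; MAX(b)→a](S))))) → 2

== RESULT ==
d | b
4 | 8
6 | 6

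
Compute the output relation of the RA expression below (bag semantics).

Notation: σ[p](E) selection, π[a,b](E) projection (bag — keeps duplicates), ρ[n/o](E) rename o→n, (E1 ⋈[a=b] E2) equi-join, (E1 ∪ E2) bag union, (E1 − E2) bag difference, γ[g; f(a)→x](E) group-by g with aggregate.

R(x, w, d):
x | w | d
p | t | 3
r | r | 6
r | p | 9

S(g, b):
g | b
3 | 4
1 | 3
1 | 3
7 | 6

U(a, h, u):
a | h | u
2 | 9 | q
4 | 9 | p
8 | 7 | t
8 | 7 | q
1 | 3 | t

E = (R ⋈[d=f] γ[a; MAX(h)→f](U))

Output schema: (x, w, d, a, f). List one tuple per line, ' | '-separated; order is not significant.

Per-node cardinality:
  R → 3
  U → 5
  γ[a; MAX(h)→f](U) → 4
  (R ⋈[d=f] γ[a; MAX(h)→f](U)) → 3

== RESULT ==
x | w | d | a | f
p | t | 3 | 1 | 3
r | p | 9 | 2 | 9
r | p | 9 | 4 | 9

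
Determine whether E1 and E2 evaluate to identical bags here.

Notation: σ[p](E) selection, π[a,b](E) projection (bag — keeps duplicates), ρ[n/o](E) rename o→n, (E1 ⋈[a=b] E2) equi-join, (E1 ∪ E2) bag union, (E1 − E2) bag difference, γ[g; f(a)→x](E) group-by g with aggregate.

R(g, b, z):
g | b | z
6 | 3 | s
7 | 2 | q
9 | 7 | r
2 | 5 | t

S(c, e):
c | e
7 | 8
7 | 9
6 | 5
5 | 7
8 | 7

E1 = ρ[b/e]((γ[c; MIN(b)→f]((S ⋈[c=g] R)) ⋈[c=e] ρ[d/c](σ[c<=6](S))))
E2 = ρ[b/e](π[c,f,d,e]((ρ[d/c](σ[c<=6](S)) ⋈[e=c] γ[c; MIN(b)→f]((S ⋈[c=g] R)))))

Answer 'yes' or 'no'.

E1 per-node cardinality:
  S → 5
  R → 4
  (S ⋈[c=g] R) → 3
  γ[c; MIN(b)→f]((S ⋈[c=g] R)) → 2
  S → 5
  σ[c<=6](S) → 2
  ρ[d/c](σ[c<=6](S)) → 2
  (γ[c; MIN(b)→f]((S ⋈[c=g] R)) ⋈[c=e] ρ[d/c](σ[c<=6](S))) → 1
  ρ[b/e]((γ[c; MIN(b)→f]((S ⋈[c=g] R)) ⋈[c=e] ρ[d/c](σ[c<=6](S)))) → 1
E2 per-node cardinality:
  S → 5
  σ[c<=6](S) → 2
  ρ[d/c](σ[c<=6](S)) → 2
  S → 5
  R → 4
  (S ⋈[c=g] R) → 3
  γ[c; MIN(b)→f]((S ⋈[c=g] R)) → 2
  (ρ[d/c](σ[c<=6](S)) ⋈[e=c] γ[c; MIN(b)→f]((S ⋈[c=g] R))) → 1
  π[c,f,d,e]((ρ[d/c](σ[c<=6](S)) ⋈[e=c] γ[c; MIN(b)→f]((S ⋈[c=g] R)))) → 1
  ρ[b/e](π[c,f,d,e]((ρ[d/c](σ[c<=6](S)) ⋈[e=c] γ[c; MIN(b)→f]((S ⋈[c=g] R))))) → 1

E1 and E2 produce the same multiset:
c | f | d | b
7 | 2 | 5 | 7

yes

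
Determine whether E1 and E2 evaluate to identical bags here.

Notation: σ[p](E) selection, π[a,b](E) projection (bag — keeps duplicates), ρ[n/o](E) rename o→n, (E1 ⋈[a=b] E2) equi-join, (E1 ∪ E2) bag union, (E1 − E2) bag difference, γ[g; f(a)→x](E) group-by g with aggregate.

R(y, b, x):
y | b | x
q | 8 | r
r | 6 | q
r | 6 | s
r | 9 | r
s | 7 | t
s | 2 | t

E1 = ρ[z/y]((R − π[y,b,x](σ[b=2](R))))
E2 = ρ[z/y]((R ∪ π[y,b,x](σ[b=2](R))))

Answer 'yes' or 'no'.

E1 subexpression sizes:
  R → 6
  R → 6
  σ[b=2](R) → 1
  π[y,b,x](σ[b=2](R)) → 1
  (R − π[y,b,x](σ[b=2](R))) → 5
  ρ[z/y]((R − π[y,b,x](σ[b=2](R)))) → 5
E2 subexpression sizes:
  R → 6
  R → 6
  σ[b=2](R) → 1
  π[y,b,x](σ[b=2](R)) → 1
  (R ∪ π[y,b,x](σ[b=2](R))) → 7
  ρ[z/y]((R ∪ π[y,b,x](σ[b=2](R)))) → 7

E1 result:
z | b | x
q | 8 | r
r | 6 | q
r | 6 | s
r | 9 | r
s | 7 | t
E2 result:
z | b | x
q | 8 | r
r | 6 | q
r | 6 | s
r | 9 | r
s | 2 | t
s | 2 | t
s | 7 | t
Witness: ('s', 2, 't') appears 0× in E1 but 2× in E2.

no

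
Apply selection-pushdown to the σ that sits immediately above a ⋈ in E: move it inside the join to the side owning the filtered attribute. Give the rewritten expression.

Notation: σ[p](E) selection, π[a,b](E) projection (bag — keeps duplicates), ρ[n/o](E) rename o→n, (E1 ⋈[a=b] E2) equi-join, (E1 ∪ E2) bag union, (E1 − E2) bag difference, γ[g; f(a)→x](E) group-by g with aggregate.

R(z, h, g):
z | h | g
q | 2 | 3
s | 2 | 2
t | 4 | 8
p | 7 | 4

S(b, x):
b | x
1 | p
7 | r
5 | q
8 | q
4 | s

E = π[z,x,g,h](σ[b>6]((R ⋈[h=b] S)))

σ filters on b, owned by the right side.
E' = π[z,x,g,h]((R ⋈[h=b] σ[b>6](S)))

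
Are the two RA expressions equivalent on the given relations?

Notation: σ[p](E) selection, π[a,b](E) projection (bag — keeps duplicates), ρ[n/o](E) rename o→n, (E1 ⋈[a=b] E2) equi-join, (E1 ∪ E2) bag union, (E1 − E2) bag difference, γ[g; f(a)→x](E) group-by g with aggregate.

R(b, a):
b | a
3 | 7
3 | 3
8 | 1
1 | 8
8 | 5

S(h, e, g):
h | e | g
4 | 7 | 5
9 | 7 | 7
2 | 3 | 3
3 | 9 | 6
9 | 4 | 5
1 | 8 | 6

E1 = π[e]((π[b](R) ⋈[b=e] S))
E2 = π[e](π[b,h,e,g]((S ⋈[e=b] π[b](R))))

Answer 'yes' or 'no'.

E1 stepwise |·|:
  R → 5
  π[b](R) → 5
  S → 6
  (π[b](R) ⋈[b=e] S) → 4
  π[e]((π[b](R) ⋈[b=e] S)) → 4
E2 stepwise |·|:
  S → 6
  R → 5
  π[b](R) → 5
  (S ⋈[e=b] π[b](R)) → 4
  π[b,h,e,g]((S ⋈[e=b] π[b](R))) → 4
  π[e](π[b,h,e,g]((S ⋈[e=b] π[b](R)))) → 4

E1 and E2 produce the same multiset:
e
3
3
8
8

yes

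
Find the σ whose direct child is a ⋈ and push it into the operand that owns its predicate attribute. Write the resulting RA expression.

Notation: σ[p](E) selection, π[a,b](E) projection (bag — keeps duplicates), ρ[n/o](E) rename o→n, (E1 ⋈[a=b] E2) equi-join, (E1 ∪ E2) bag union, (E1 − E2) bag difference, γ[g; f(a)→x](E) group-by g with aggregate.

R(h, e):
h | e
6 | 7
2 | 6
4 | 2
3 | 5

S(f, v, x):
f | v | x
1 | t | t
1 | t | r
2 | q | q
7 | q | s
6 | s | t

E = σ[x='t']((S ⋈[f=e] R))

σ filters on x, owned by the left side.
E' = (σ[x='t'](S) ⋈[f=e] R)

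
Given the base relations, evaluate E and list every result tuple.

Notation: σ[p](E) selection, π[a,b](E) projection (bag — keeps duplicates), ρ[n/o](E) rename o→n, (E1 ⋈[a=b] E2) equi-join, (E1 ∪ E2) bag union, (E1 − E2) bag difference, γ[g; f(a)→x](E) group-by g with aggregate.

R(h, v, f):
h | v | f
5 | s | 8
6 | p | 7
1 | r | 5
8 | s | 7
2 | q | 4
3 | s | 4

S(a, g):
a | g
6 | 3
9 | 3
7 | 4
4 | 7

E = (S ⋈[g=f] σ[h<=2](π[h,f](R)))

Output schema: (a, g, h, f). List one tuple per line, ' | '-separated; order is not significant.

Stepwise |·|:
  S → 4
  R → 6
  π[h,f](R) → 6
  σ[h<=2](π[h,f](R)) → 2
  (S ⋈[g=f] σ[h<=2](π[h,f](R))) → 1

== RESULT ==
a | g | h | f
7 | 4 | 2 | 4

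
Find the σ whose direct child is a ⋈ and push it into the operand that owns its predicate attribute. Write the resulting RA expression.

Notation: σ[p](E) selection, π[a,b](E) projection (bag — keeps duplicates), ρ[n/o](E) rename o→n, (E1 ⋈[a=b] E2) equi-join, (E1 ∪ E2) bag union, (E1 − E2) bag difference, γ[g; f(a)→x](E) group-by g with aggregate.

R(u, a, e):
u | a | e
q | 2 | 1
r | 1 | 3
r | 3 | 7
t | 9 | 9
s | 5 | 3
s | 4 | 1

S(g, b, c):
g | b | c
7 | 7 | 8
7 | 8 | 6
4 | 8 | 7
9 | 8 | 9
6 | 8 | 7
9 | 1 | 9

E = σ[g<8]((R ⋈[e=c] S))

σ filters on g, owned by the right side.
E' = (R ⋈[e=c] σ[g<8](S))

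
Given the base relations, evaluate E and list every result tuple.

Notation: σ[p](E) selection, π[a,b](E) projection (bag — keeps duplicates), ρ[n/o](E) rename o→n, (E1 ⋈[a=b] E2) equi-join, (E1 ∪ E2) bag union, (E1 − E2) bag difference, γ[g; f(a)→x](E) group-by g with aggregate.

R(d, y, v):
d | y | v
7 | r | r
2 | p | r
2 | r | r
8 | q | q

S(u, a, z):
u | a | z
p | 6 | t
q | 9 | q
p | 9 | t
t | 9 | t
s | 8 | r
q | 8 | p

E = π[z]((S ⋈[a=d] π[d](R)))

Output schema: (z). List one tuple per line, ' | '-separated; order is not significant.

Per-node cardinality:
  S → 6
  R → 4
  π[d](R) → 4
  (S ⋈[a=d] π[d](R)) → 2
  π[z]((S ⋈[a=d] π[d](R))) → 2

== RESULT ==
z
p
r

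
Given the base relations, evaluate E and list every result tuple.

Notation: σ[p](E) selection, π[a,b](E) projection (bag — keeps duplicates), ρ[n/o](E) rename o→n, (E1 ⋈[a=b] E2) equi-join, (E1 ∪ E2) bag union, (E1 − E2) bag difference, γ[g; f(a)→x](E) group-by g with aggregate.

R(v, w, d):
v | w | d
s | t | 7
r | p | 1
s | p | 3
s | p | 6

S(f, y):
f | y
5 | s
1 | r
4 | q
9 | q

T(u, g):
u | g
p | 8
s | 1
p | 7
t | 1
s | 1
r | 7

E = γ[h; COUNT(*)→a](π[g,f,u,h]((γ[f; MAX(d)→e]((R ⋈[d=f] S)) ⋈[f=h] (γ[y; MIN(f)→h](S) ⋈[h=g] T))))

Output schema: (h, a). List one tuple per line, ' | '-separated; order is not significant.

Stepwise |·|:
  R → 4
  S → 4
  (R ⋈[d=f] S) → 1
  γ[f; MAX(d)→e]((R ⋈[d=f] S)) → 1
  S → 4
  γ[y; MIN(f)→h](S) → 3
  T → 6
  (γ[y; MIN(f)→h](S) ⋈[h=g] T) → 3
  (γ[f; MAX(d)→e]((R ⋈[d=f] S)) ⋈[f=h] (γ[y; MIN(f)→h](S) ⋈[h=g] T)) → 3
  π[g,f,u,h]((γ[f; MAX(d)→e]((R ⋈[d=f] S)) ⋈[f=h] (γ[y; MIN(f)→h](S) ⋈[h=g] T))) → 3
  γ[h; COUNT(*)→a](π[g,f,u,h]((γ[f; MAX(d)→e]((R ⋈[d=f] S)) ⋈[f=h] (γ[y; MIN(f)→h](S) ⋈[h=g] T)))) → 1

== RESULT ==
h | a
1 | 3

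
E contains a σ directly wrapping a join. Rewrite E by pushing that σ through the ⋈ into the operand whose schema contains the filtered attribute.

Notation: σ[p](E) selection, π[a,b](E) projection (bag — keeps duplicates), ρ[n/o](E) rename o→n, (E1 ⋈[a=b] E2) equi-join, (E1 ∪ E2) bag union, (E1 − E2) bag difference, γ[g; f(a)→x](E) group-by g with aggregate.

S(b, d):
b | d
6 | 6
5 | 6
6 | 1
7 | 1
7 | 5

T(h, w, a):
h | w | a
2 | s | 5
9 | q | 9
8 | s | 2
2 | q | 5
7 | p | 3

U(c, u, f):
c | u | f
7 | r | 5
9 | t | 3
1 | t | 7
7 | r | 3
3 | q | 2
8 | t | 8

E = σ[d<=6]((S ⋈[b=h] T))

σ filters on d, owned by the left side.
E' = (σ[d<=6](S) ⋈[b=h] T)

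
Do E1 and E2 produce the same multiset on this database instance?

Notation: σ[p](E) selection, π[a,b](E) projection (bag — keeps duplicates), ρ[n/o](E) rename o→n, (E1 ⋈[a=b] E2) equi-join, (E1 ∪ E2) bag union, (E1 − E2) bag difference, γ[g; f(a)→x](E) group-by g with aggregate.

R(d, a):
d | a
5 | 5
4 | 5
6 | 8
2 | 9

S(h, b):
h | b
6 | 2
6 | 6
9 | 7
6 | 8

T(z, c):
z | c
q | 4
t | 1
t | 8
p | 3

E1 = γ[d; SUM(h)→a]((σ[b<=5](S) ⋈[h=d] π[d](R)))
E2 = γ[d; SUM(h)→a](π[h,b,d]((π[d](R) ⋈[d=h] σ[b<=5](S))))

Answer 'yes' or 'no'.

E1 row counts bottom-up:
  S → 4
  σ[b<=5](S) → 1
  R → 4
  π[d](R) → 4
  (σ[b<=5](S) ⋈[h=d] π[d](R)) → 1
  γ[d; SUM(h)→a]((σ[b<=5](S) ⋈[h=d] π[d](R))) → 1
E2 row counts bottom-up:
  R → 4
  π[d](R) → 4
  S → 4
  σ[b<=5](S) → 1
  (π[d](R) ⋈[d=h] σ[b<=5](S)) → 1
  π[h,b,d]((π[d](R) ⋈[d=h] σ[b<=5](S))) → 1
  γ[d; SUM(h)→a](π[h,b,d]((π[d](R) ⋈[d=h] σ[b<=5](S)))) → 1

E1 and E2 produce the same multiset:
d | a
6 | 6

yes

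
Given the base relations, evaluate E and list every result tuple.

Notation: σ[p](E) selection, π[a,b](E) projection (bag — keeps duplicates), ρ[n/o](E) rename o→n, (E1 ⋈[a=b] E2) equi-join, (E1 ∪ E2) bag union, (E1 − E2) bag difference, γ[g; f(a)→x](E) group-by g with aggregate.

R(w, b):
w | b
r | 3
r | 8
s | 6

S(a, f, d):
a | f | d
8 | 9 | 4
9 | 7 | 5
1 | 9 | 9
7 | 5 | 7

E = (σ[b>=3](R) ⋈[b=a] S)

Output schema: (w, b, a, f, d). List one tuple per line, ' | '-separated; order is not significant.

Per-node cardinality:
  R → 3
  σ[b>=3](R) → 3
  S → 4
  (σ[b>=3](R) ⋈[b=a] S) → 1

== RESULT ==
w | b | a | f | d
r | 8 | 8 | 9 | 4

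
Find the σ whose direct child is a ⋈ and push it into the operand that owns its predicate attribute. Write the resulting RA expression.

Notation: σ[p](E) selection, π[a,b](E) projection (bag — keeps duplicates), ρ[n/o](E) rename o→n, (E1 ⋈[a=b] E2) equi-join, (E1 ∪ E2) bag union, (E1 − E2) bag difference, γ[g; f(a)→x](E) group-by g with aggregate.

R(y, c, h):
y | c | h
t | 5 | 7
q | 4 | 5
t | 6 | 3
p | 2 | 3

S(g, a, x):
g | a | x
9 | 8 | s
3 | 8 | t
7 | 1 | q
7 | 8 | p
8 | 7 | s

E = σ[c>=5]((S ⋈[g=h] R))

σ filters on c, owned by the right side.
E' = (S ⋈[g=h] σ[c>=5](R))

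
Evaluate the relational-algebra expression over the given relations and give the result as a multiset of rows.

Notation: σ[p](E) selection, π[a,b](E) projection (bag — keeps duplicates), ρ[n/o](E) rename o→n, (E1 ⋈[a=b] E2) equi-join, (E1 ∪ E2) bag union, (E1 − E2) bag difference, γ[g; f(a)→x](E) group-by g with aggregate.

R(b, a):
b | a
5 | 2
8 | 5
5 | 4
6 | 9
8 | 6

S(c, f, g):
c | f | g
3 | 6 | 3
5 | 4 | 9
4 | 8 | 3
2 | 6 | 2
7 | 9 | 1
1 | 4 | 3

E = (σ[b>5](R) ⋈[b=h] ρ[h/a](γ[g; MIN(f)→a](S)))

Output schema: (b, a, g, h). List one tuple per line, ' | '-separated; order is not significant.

Stepwise |·|:
  R → 5
  σ[b>5](R) → 3
  S → 6
  γ[g; MIN(f)→a](S) → 4
  ρ[h/a](γ[g; MIN(f)→a](S)) → 4
  (σ[b>5](R) ⋈[b=h] ρ[h/a](γ[g; MIN(f)→a](S))) → 1

== RESULT ==
b | a | g | h
6 | 9 | 2 | 6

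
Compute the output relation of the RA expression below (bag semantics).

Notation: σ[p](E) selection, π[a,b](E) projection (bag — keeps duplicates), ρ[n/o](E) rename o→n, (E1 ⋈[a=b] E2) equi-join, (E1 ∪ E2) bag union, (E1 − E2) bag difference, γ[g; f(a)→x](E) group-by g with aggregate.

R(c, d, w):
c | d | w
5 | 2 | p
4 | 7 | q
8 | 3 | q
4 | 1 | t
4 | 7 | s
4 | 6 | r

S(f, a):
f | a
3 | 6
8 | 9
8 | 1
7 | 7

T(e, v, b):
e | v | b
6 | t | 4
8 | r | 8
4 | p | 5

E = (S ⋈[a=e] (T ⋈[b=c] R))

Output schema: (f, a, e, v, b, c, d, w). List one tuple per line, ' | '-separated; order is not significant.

Subexpression sizes:
  S → 4
  T → 3
  R → 6
  (T ⋈[b=c] R) → 6
  (S ⋈[a=e] (T ⋈[b=c] R)) → 4

== RESULT ==
f | a | e | v | b | c | d | w
3 | 6 | 6 | t | 4 | 4 | 1 | t
3 | 6 | 6 | t | 4 | 4 | 6 | r
3 | 6 | 6 | t | 4 | 4 | 7 | q
3 | 6 | 6 | t | 4 | 4 | 7 | s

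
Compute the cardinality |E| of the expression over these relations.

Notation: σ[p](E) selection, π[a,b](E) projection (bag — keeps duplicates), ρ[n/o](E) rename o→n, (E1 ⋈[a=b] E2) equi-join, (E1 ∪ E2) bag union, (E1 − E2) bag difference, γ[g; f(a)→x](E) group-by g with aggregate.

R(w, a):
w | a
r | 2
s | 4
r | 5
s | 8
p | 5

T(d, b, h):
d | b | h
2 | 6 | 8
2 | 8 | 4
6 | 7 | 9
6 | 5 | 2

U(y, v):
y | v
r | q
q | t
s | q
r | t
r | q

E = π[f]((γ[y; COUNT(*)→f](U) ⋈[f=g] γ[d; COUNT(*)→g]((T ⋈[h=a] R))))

Stepwise |·|:
  U → 5
  γ[y; COUNT(*)→f](U) → 3
  T → 4
  R → 5
  (T ⋈[h=a] R) → 3
  γ[d; COUNT(*)→g]((T ⋈[h=a] R)) → 2
  (γ[y; COUNT(*)→f](U) ⋈[f=g] γ[d; COUNT(*)→g]((T ⋈[h=a] R))) → 2
  π[f]((γ[y; COUNT(*)→f](U) ⋈[f=g] γ[d; COUNT(*)→g]((T ⋈[h=a] R)))) → 2

|E| = 2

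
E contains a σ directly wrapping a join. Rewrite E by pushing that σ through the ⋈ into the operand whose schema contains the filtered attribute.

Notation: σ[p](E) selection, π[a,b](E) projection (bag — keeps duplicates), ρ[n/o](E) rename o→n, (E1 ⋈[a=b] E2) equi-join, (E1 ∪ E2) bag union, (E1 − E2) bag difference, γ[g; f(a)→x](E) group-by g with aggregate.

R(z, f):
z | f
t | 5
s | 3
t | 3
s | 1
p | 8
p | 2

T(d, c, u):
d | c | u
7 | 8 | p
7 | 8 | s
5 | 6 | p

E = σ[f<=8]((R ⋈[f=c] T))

σ filters on f, owned by the left side.
E' = (σ[f<=8](R) ⋈[f=c] T)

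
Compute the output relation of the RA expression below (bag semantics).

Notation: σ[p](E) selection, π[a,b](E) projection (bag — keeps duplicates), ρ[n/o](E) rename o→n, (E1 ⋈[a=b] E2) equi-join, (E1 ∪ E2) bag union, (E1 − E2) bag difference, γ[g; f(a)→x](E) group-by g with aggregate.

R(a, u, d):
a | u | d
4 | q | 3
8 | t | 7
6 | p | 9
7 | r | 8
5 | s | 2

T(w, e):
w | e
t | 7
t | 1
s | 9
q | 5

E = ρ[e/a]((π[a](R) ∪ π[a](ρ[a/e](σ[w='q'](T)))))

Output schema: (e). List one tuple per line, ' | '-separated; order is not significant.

Stepwise |·|:
  R → 5
  π[a](R) → 5
  T → 4
  σ[w='q'](T) → 1
  ρ[a/e](σ[w='q'](T)) → 1
  π[a](ρ[a/e](σ[w='q'](T))) → 1
  (π[a](R) ∪ π[a](ρ[a/e](σ[w='q'](T)))) → 6
  ρ[e/a]((π[a](R) ∪ π[a](ρ[a/e](σ[w='q'](T))))) → 6

== RESULT ==
e
4
5
5
6
7
8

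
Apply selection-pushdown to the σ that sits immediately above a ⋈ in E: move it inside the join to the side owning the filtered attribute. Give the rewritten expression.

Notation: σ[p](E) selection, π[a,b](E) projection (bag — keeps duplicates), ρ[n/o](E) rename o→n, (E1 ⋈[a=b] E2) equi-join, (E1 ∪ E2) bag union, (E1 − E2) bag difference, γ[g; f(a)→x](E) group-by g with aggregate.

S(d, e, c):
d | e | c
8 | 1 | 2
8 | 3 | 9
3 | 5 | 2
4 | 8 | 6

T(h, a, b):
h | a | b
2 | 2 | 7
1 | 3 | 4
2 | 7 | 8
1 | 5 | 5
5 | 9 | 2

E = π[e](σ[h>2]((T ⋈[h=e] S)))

σ filters on h, owned by the left side.
E' = π[e]((σ[h>2](T) ⋈[h=e] S))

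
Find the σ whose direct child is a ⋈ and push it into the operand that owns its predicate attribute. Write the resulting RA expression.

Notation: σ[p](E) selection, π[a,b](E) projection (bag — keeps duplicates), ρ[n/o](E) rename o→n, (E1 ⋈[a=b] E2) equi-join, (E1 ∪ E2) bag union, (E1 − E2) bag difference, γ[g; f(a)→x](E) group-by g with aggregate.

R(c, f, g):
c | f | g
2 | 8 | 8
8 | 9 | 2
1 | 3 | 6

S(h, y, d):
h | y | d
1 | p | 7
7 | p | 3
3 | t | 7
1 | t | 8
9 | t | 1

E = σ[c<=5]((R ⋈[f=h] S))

σ filters on c, owned by the left side.
E' = (σ[c<=5](R) ⋈[f=h] S)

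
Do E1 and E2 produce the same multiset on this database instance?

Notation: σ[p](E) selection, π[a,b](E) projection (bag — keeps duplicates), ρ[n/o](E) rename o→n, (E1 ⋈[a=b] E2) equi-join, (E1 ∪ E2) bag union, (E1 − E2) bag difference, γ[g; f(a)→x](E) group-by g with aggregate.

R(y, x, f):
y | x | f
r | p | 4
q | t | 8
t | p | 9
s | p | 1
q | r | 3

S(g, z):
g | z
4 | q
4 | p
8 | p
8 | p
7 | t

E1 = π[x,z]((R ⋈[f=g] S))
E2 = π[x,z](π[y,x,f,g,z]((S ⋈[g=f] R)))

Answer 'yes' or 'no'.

E1 stepwise |·|:
  R → 5
  S → 5
  (R ⋈[f=g] S) → 4
  π[x,z]((R ⋈[f=g] S)) → 4
E2 stepwise |·|:
  S → 5
  R → 5
  (S ⋈[g=f] R) → 4
  π[y,x,f,g,z]((S ⋈[g=f] R)) → 4
  π[x,z](π[y,x,f,g,z]((S ⋈[g=f] R))) → 4

E1 and E2 produce the same multiset:
x | z
p | p
p | q
t | p
t | p

yes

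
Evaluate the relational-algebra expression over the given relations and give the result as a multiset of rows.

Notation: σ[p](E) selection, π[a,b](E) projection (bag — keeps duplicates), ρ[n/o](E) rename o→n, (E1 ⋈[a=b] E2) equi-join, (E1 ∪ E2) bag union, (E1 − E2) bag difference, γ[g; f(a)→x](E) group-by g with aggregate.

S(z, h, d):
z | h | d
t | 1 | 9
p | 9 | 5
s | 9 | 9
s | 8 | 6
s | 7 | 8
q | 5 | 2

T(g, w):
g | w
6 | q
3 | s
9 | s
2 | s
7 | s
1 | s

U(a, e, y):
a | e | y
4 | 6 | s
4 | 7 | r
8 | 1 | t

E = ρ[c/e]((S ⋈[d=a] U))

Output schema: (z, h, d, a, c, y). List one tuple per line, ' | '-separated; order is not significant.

Row counts bottom-up:
  S → 6
  U → 3
  (S ⋈[d=a] U) → 1
  ρ[c/e]((S ⋈[d=a] U)) → 1

== RESULT ==
z | h | d | a | c | y
s | 7 | 8 | 8 | 1 | t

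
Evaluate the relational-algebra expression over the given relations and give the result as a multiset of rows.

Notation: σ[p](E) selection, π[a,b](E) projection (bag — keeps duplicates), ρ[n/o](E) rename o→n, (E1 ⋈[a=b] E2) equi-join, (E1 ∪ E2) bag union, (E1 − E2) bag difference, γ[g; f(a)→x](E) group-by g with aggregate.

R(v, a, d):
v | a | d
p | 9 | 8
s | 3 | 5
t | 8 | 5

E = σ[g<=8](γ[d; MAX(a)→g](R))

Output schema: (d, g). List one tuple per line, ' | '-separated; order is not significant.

Stepwise |·|:
  R → 3
  γ[d; MAX(a)→g](R) → 2
  σ[g<=8](γ[d; MAX(a)→g](R)) → 1

== RESULT ==
d | g
5 | 8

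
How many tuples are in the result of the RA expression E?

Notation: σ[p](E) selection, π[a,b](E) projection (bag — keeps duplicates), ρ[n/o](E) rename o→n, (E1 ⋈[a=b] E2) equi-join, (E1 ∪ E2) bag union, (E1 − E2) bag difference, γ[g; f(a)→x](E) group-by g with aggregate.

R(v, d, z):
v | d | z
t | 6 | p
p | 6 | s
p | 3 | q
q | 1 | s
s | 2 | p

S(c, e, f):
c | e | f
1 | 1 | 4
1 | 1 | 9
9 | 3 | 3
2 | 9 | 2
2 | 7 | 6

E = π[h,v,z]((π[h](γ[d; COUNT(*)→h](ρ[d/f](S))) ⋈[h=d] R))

Subexpression sizes:
  S → 5
  ρ[d/f](S) → 5
  γ[d; COUNT(*)→h](ρ[d/f](S)) → 5
  π[h](γ[d; COUNT(*)→h](ρ[d/f](S))) → 5
  R → 5
  (π[h](γ[d; COUNT(*)→h](ρ[d/f](S))) ⋈[h=d] R) → 5
  π[h,v,z]((π[h](γ[d; COUNT(*)→h](ρ[d/f](S))) ⋈[h=d] R)) → 5

|E| = 5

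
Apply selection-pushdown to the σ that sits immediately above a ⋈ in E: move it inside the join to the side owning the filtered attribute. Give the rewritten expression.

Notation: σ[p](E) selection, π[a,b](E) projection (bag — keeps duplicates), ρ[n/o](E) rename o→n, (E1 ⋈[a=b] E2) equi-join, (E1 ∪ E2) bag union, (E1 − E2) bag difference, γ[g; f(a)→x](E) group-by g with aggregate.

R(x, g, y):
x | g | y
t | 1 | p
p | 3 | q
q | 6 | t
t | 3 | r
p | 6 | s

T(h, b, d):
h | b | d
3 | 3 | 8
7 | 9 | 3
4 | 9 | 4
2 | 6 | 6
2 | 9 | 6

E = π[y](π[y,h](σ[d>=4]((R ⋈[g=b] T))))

σ filters on d, owned by the right side.
E' = π[y](π[y,h]((R ⋈[g=b] σ[d>=4](T))))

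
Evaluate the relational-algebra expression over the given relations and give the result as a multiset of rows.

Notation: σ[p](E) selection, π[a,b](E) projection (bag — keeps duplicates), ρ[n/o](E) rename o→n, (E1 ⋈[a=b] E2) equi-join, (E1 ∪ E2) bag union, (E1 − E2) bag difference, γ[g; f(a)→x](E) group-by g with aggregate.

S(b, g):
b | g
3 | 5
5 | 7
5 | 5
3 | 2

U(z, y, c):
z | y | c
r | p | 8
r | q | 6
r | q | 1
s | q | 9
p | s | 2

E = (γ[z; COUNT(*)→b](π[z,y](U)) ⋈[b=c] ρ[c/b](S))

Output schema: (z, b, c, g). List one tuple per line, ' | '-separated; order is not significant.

Stepwise |·|:
  U → 5
  π[z,y](U) → 5
  γ[z; COUNT(*)→b](π[z,y](U)) → 3
  S → 4
  ρ[c/b](S) → 4
  (γ[z; COUNT(*)→b](π[z,y](U)) ⋈[b=c] ρ[c/b](S)) → 2

== RESULT ==
z | b | c | g
r | 3 | 3 | 2
r | 3 | 3 | 5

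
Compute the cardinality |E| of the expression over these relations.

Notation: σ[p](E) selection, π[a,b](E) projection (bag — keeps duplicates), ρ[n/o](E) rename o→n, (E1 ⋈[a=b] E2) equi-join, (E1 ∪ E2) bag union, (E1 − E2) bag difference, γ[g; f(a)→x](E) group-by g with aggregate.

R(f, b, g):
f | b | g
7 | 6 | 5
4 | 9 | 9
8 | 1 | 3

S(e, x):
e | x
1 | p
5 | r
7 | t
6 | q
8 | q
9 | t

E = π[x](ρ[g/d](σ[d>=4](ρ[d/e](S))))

Per-node cardinality:
  S → 6
  ρ[d/e](S) → 6
  σ[d>=4](ρ[d/e](S)) → 5
  ρ[g/d](σ[d>=4](ρ[d/e](S))) → 5
  π[x](ρ[g/d](σ[d>=4](ρ[d/e](S)))) → 5

|E| = 5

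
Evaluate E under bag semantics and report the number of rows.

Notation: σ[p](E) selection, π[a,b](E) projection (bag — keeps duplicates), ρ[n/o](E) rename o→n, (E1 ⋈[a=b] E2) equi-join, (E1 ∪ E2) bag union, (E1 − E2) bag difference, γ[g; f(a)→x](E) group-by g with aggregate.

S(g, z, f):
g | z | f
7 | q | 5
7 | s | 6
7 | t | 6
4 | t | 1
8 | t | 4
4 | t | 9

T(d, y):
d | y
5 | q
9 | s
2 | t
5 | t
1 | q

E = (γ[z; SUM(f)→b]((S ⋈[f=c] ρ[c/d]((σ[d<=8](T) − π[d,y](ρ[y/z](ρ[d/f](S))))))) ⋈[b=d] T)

Stepwise |·|:
  S → 6
  T → 5
  σ[d<=8](T) → 4
  S → 6
  ρ[d/f](S) → 6
  ρ[y/z](ρ[d/f](S)) → 6
  π[d,y](ρ[y/z](ρ[d/f](S))) → 6
  (σ[d<=8](T) − π[d,y](ρ[y/z](ρ[d/f](S)))) → 3
  ρ[c/d]((σ[d<=8](T) − π[d,y](ρ[y/z](ρ[d/f](S))))) → 3
  (S ⋈[f=c] ρ[c/d]((σ[d<=8](T) − π[d,y](ρ[y/z](ρ[d/f](S)))))) → 2
  γ[z; SUM(f)→b]((S ⋈[f=c] ρ[c/d]((σ[d<=8](T) − π[d,y](ρ[y/z](ρ[d/f](S))))))) → 2
  T → 5
  (γ[z; SUM(f)→b]((S ⋈[f=c] ρ[c/d]((σ[d<=8](T) − π[d,y](ρ[y/z](ρ[d/f](S))))))) ⋈[b=d] T) → 3

|E| = 3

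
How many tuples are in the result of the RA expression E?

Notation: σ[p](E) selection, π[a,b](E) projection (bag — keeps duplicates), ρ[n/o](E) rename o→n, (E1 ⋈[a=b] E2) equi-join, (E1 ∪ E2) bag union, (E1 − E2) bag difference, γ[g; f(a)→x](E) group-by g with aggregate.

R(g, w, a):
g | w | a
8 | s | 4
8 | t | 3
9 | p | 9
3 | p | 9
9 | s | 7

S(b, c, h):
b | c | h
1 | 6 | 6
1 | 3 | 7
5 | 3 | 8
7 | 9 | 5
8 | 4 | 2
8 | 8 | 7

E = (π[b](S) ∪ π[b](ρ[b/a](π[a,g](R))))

Subexpression sizes:
  S → 6
  π[b](S) → 6
  R → 5
  π[a,g](R) → 5
  ρ[b/a](π[a,g](R)) → 5
  π[b](ρ[b/a](π[a,g](R))) → 5
  (π[b](S) ∪ π[b](ρ[b/a](π[a,g](R)))) → 11

|E| = 11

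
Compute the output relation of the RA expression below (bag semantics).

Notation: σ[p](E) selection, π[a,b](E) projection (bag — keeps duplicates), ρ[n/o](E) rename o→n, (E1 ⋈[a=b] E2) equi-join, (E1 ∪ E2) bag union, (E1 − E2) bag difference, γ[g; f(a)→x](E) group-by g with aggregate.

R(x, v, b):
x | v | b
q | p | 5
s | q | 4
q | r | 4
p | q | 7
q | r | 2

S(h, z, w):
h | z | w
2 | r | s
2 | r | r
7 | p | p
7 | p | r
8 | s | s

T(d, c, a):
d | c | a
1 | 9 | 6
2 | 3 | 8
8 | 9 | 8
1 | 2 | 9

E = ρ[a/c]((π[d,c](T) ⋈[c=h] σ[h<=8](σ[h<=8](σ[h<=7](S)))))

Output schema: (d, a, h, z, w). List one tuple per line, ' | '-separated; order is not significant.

Per-node cardinality:
  T → 4
  π[d,c](T) → 4
  S → 5
  σ[h<=7](S) → 4
  σ[h<=8](σ[h<=7](S)) → 4
  σ[h<=8](σ[h<=8](σ[h<=7](S))) → 4
  (π[d,c](T) ⋈[c=h] σ[h<=8](σ[h<=8](σ[h<=7](S)))) → 2
  ρ[a/c]((π[d,c](T) ⋈[c=h] σ[h<=8](σ[h<=8](σ[h<=7](S))))) → 2

== RESULT ==
d | a | h | z | w
1 | 2 | 2 | r | r
1 | 2 | 2 | r | s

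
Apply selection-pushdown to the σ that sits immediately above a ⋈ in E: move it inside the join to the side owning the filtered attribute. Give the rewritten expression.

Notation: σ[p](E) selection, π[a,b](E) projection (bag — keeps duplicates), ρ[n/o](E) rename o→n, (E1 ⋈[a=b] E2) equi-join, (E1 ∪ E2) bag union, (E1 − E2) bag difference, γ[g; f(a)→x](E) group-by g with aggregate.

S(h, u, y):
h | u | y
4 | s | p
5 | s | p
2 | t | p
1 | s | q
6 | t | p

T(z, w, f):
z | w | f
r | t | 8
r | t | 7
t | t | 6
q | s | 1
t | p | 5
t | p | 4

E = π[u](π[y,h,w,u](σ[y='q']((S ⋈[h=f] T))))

σ filters on y, owned by the left side.
E' = π[u](π[y,h,w,u]((σ[y='q'](S) ⋈[h=f] T)))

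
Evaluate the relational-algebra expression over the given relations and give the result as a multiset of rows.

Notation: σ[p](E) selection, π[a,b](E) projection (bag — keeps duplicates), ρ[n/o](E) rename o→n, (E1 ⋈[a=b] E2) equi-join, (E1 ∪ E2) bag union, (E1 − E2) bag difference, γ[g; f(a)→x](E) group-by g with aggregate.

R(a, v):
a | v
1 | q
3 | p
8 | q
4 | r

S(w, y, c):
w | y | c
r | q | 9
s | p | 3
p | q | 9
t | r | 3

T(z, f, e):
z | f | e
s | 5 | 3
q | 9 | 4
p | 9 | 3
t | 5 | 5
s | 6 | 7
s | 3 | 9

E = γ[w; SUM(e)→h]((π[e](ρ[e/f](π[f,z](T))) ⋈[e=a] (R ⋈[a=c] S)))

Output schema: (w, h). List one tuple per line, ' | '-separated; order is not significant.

Per-node cardinality:
  T → 6
  π[f,z](T) → 6
  ρ[e/f](π[f,z](T)) → 6
  π[e](ρ[e/f](π[f,z](T))) → 6
  R → 4
  S → 4
  (R ⋈[a=c] S) → 2
  (π[e](ρ[e/f](π[f,z](T))) ⋈[e=a] (R ⋈[a=c] S)) → 2
  γ[w; SUM(e)→h]((π[e](ρ[e/f](π[f,z](T))) ⋈[e=a] (R ⋈[a=c] S))) → 2

== RESULT ==
w | h
s | 3
t | 3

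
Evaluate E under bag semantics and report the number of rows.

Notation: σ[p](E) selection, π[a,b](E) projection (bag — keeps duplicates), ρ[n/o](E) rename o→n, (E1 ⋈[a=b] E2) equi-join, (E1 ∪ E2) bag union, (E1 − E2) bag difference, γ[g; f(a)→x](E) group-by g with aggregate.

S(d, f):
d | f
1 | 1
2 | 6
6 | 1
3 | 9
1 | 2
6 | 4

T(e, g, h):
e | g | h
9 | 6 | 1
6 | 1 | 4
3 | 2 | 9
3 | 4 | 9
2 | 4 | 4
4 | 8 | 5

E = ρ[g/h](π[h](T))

Per-node cardinality:
  T → 6
  π[h](T) → 6
  ρ[g/h](π[h](T)) → 6

|E| = 6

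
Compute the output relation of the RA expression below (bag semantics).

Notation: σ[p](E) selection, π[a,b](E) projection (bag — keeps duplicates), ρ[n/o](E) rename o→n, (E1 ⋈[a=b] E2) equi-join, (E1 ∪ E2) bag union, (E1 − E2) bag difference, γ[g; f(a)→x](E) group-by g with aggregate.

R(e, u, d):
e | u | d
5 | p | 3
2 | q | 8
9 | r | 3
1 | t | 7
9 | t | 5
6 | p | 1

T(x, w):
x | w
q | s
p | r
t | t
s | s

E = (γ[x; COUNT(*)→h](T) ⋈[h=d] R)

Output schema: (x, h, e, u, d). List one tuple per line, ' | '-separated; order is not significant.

Per-node cardinality:
  T → 4
  γ[x; COUNT(*)→h](T) → 4
  R → 6
  (γ[x; COUNT(*)→h](T) ⋈[h=d] R) → 4

== RESULT ==
x | h | e | u | d
p | 1 | 6 | p | 1
q | 1 | 6 | p | 1
s | 1 | 6 | p | 1
t | 1 | 6 | p | 1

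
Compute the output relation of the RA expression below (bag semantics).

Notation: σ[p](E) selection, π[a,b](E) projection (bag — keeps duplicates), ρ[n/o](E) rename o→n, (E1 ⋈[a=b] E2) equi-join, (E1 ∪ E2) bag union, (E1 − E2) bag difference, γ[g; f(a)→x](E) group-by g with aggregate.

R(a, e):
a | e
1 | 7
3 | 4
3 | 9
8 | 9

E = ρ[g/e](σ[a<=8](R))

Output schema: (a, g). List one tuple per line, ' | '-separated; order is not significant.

Stepwise |·|:
  R → 4
  σ[a<=8](R) → 4
  ρ[g/e](σ[a<=8](R)) → 4

== RESULT ==
a | g
1 | 7
3 | 4
3 | 9
8 | 9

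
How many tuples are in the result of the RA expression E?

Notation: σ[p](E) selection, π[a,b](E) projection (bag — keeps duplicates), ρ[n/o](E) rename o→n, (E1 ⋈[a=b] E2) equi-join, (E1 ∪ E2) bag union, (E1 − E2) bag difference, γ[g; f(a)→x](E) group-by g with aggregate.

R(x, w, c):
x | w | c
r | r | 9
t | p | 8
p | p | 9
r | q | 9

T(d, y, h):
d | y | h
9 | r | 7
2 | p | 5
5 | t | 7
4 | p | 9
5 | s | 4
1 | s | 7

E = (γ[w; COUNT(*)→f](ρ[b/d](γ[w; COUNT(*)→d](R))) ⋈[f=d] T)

Per-node cardinality:
  R → 4
  γ[w; COUNT(*)→d](R) → 3
  ρ[b/d](γ[w; COUNT(*)→d](R)) → 3
  γ[w; COUNT(*)→f](ρ[b/d](γ[w; COUNT(*)→d](R))) → 3
  T → 6
  (γ[w; COUNT(*)→f](ρ[b/d](γ[w; COUNT(*)→d](R))) ⋈[f=d] T) → 3

|E| = 3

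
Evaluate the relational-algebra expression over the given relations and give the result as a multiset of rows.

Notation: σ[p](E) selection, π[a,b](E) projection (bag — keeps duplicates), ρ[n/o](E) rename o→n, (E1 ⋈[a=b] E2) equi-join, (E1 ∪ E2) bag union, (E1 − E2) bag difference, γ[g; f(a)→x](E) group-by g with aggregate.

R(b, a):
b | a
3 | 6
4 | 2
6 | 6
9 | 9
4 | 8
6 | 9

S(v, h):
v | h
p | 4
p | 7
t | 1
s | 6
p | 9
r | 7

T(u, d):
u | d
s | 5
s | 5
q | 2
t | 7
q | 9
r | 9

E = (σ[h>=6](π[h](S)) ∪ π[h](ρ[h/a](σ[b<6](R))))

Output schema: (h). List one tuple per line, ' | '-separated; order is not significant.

Row counts bottom-up:
  S → 6
  π[h](S) → 6
  σ[h>=6](π[h](S)) → 4
  R → 6
  σ[b<6](R) → 3
  ρ[h/a](σ[b<6](R)) → 3
  π[h](ρ[h/a](σ[b<6](R))) → 3
  (σ[h>=6](π[h](S)) ∪ π[h](ρ[h/a](σ[b<6](R)))) → 7

== RESULT ==
h
2
6
6
7
7
8
9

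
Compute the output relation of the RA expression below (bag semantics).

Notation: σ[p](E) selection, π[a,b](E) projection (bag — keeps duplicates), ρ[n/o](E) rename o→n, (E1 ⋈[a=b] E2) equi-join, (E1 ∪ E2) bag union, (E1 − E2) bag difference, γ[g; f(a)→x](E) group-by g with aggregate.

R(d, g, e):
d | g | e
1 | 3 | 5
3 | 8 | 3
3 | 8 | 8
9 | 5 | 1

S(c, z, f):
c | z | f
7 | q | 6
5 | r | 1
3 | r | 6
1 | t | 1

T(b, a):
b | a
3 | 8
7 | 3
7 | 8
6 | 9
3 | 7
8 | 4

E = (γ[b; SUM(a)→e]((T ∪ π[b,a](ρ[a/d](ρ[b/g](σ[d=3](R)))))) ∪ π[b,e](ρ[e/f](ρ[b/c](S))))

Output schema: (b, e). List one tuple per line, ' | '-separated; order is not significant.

Stepwise |·|:
  T → 6
  R → 4
  σ[d=3](R) → 2
  ρ[b/g](σ[d=3](R)) → 2
  ρ[a/d](ρ[b/g](σ[d=3](R))) → 2
  π[b,a](ρ[a/d](ρ[b/g](σ[d=3](R)))) → 2
  (T ∪ π[b,a](ρ[a/d](ρ[b/g](σ[d=3](R))))) → 8
  γ[b; SUM(a)→e]((T ∪ π[b,a](ρ[a/d](ρ[b/g](σ[d=3](R)))))) → 4
  S → 4
  ρ[b/c](S) → 4
  ρ[e/f](ρ[b/c](S)) → 4
  π[b,e](ρ[e/f](ρ[b/c](S))) → 4
  (γ[b; SUM(a)→e]((T ∪ π[b,a](ρ[a/d](ρ[b/g](σ[d=3](R)))))) ∪ π[b,e](ρ[e/f](ρ[b/c](S)))) → 8

== RESULT ==
b | e
1 | 1
3 | 6
3 | 15
5 | 1
6 | 9
7 | 6
7 | 11
8 | 10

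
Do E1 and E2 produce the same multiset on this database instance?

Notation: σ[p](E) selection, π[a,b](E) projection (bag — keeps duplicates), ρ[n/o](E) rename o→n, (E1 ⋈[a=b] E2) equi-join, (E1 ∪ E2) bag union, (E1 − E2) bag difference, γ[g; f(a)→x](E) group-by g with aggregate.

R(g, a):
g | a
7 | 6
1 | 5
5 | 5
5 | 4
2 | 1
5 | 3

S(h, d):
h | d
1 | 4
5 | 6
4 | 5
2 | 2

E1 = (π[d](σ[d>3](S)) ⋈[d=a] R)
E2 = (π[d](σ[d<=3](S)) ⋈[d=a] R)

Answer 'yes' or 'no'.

E1 subexpression sizes:
  S → 4
  σ[d>3](S) → 3
  π[d](σ[d>3](S)) → 3
  R → 6
  (π[d](σ[d>3](S)) ⋈[d=a] R) → 4
E2 subexpression sizes:
  S → 4
  σ[d<=3](S) → 1
  π[d](σ[d<=3](S)) → 1
  R → 6
  (π[d](σ[d<=3](S)) ⋈[d=a] R) → 0

E1 result:
d | g | a
4 | 5 | 4
5 | 1 | 5
5 | 5 | 5
6 | 7 | 6
E2 result:
d | g | a
(0 rows)
Witness: (5, 5, 5) appears 1× in E1 but 0× in E2.

no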